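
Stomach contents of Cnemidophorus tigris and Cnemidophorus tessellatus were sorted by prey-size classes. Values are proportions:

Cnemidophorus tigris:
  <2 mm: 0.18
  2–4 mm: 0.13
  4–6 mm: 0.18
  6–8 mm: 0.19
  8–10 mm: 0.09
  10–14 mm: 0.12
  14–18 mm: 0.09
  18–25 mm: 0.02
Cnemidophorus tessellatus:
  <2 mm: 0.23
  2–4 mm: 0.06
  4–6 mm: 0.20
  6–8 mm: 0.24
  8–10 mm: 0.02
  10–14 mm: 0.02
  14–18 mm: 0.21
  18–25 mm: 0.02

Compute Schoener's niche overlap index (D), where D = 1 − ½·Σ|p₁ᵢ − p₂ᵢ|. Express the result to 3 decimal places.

Σ|p₁ᵢ − p₂ᵢ| = 0.05 + 0.07 + 0.02 + 0.05 + 0.07 + 0.10 + 0.12 + 0.00 = 0.48
D = 1 − ½ × 0.48 = 1 − 0.240 = 0.76000

0.760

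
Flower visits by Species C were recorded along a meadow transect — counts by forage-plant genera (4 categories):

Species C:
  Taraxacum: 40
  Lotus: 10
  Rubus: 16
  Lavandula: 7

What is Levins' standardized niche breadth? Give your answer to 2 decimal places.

Proportions for Species C (n=73): 40/73=0.5479, 10/73=0.1370, 16/73=0.2192, 7/73=0.0959
Σpᵢ² = 0.5479² + 0.1370² + 0.2192² + 0.0959² = 0.300194 + 0.018769 + 0.048049 + 0.009197 = 0.376209
B = 1 / 0.376209 = 2.6581
Bₛ = (B − 1)/(n − 1) = (2.6581 − 1)/(4 − 1) = 1.6581/3 = 0.5527

0.55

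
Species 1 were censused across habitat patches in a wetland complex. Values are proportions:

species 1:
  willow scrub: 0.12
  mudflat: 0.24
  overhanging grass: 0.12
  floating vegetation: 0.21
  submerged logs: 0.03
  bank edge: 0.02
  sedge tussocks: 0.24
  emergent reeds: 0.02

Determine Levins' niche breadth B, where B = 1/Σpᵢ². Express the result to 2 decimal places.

Σpᵢ² = 0.12² + 0.24² + 0.12² + 0.21² + 0.03² + 0.02² + 0.24² + 0.02² = 0.0144 + 0.0576 + 0.0144 + 0.0441 + 0.0009 + 0.0004 + 0.0576 + 0.0004 = 0.1898
B = 1 / 0.1898 = 5.2687

5.27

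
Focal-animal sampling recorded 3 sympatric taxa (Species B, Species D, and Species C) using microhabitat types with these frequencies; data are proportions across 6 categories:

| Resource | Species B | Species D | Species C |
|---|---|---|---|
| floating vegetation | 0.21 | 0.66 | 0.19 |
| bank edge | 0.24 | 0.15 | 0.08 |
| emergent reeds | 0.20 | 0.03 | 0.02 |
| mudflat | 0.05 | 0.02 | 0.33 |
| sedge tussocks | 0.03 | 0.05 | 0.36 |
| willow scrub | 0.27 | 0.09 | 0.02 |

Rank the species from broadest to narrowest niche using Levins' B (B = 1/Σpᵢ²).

Species B > Species C > Species D

Σp_Bᵢ² = 0.21² + 0.24² + 0.20² + 0.05² + 0.03² + 0.27² = 0.0441 + 0.0576 + 0.0400 + 0.0025 + 0.0009 + 0.0729 = 0.2180
B_B = 1 / 0.2180 = 4.5872
Σp_Dᵢ² = 0.66² + 0.15² + 0.03² + 0.02² + 0.05² + 0.09² = 0.4356 + 0.0225 + 0.0009 + 0.0004 + 0.0025 + 0.0081 = 0.4700
B_D = 1 / 0.4700 = 2.1277
Σp_Cᵢ² = 0.19² + 0.08² + 0.02² + 0.33² + 0.36² + 0.02² = 0.0361 + 0.0064 + 0.0004 + 0.1089 + 0.1296 + 0.0004 = 0.2818
B_C = 1 / 0.2818 = 3.5486
Ranking by B (broadest → narrowest): Species B (4.59) > Species C (3.55) > Species D (2.13)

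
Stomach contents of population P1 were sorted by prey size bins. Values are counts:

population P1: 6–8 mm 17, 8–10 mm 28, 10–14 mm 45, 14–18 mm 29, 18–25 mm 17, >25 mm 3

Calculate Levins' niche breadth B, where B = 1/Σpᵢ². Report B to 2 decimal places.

4.56

Proportions for population P1 (n=139): 17/139=0.1223, 28/139=0.2014, 45/139=0.3237, 29/139=0.2086, 17/139=0.1223, 3/139=0.0216
Σpᵢ² = 0.1223² + 0.2014² + 0.3237² + 0.2086² + 0.1223² + 0.0216² = 0.014957 + 0.040562 + 0.104782 + 0.043514 + 0.014957 + 0.000467 = 0.219239
B = 1 / 0.219239 = 4.5612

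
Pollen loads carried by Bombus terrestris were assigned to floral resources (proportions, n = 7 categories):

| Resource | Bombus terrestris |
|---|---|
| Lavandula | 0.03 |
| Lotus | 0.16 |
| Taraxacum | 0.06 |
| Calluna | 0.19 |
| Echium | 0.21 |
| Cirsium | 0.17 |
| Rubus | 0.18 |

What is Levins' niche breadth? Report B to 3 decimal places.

5.828

Σpᵢ² = 0.03² + 0.16² + 0.06² + 0.19² + 0.21² + 0.17² + 0.18² = 0.0009 + 0.0256 + 0.0036 + 0.0361 + 0.0441 + 0.0289 + 0.0324 = 0.1716
B = 1 / 0.1716 = 5.82751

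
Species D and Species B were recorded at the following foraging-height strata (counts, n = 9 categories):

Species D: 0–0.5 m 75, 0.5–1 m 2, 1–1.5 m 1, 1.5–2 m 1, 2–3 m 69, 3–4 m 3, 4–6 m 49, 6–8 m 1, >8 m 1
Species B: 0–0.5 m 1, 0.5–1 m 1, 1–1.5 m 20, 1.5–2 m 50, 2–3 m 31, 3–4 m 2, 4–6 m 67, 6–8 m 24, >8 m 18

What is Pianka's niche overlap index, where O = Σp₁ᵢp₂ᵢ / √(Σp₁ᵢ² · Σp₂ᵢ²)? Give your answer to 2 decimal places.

Proportions for Species D (n=202): 75/202=0.3713, 2/202=0.0099, 1/202=0.0050, 1/202=0.0050, 69/202=0.3416, 3/202=0.0149, 49/202=0.2426, 1/202=0.0050, 1/202=0.0050
Proportions for Species B (n=214): 1/214=0.0047, 1/214=0.0047, 20/214=0.0935, 50/214=0.2336, 31/214=0.1449, 2/214=0.0093, 67/214=0.3131, 24/214=0.1121, 18/214=0.0841
Σ p₁ᵢp₂ᵢ = 0.001745 + 0.000047 + 0.000468 + 0.001168 + 0.049498 + 0.000139 + 0.075958 + 0.000561 + 0.000421 = 0.130005
Σp_1ᵢ² = 0.3713² + 0.0099² + 0.0050² + 0.0050² + 0.3416² + 0.0149² + 0.2426² + 0.0050² + 0.0050² = 0.137864 + 0.000098 + 0.000025 + 0.000025 + 0.116691 + 0.000222 + 0.058855 + 0.000025 + 0.000025 = 0.313830
Σp_2ᵢ² = 0.0047² + 0.0047² + 0.0935² + 0.2336² + 0.1449² + 0.0093² + 0.3131² + 0.1121² + 0.0841² = 0.000022 + 0.000022 + 0.008742 + 0.054569 + 0.020996 + 0.000086 + 0.098032 + 0.012566 + 0.007073 = 0.202108
O = 0.130005 / √(0.313830 × 0.202108) = 0.130005 / 0.2518483 = 0.5162

0.52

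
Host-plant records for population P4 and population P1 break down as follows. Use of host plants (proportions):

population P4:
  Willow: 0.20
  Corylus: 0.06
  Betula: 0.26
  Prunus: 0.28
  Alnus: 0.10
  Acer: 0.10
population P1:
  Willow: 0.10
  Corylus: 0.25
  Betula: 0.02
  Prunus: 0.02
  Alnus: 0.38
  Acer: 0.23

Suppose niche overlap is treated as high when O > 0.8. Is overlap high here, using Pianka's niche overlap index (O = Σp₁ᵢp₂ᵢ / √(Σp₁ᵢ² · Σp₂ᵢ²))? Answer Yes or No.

No

Σ p₁ᵢp₂ᵢ = 0.0200 + 0.0150 + 0.0052 + 0.0056 + 0.0380 + 0.0230 = 0.1068
Σp_1ᵢ² = 0.20² + 0.06² + 0.26² + 0.28² + 0.10² + 0.10² = 0.0400 + 0.0036 + 0.0676 + 0.0784 + 0.0100 + 0.0100 = 0.2096
Σp_2ᵢ² = 0.10² + 0.25² + 0.02² + 0.02² + 0.38² + 0.23² = 0.0100 + 0.0625 + 0.0004 + 0.0004 + 0.1444 + 0.0529 = 0.2706
O = 0.1068 / √(0.2096 × 0.2706) = 0.1068 / 0.23815 = 0.4485
O = 0.4485 < 0.8 → No.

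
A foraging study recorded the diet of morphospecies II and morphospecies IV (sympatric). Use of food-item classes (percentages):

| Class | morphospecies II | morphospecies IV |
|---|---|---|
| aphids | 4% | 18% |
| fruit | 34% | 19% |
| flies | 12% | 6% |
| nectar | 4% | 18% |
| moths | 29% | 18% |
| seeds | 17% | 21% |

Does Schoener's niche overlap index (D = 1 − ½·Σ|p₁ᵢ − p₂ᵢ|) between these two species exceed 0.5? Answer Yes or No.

Convert percentages to proportions (divide by 100).
Σ|p₁ᵢ − p₂ᵢ| = 0.14 + 0.15 + 0.06 + 0.14 + 0.11 + 0.04 = 0.64
D = 1 − ½ × 0.64 = 1 − 0.320 = 0.6800
D = 0.6800 > 0.5 → Yes.

Yes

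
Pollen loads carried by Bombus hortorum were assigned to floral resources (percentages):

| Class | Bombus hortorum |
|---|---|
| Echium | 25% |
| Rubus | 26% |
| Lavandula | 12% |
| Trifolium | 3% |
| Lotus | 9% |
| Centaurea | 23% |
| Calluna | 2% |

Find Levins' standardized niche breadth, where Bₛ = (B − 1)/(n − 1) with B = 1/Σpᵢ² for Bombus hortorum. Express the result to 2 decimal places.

0.64

Convert percentages to proportions (divide by 100).
Σpᵢ² = 0.25² + 0.26² + 0.12² + 0.03² + 0.09² + 0.23² + 0.02² = 0.0625 + 0.0676 + 0.0144 + 0.0009 + 0.0081 + 0.0529 + 0.0004 = 0.2068
B = 1 / 0.2068 = 4.8356
Bₛ = (B − 1)/(n − 1) = (4.8356 − 1)/(7 − 1) = 3.8356/6 = 0.6393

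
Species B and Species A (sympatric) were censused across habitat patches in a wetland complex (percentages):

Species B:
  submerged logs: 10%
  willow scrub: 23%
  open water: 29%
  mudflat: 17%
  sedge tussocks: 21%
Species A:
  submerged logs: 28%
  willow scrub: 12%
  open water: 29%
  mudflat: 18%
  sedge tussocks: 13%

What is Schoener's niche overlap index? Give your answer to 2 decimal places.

Convert percentages to proportions (divide by 100).
Σ|p₁ᵢ − p₂ᵢ| = 0.18 + 0.11 + 0.00 + 0.01 + 0.08 = 0.38
D = 1 − ½ × 0.38 = 1 − 0.190 = 0.8100

0.81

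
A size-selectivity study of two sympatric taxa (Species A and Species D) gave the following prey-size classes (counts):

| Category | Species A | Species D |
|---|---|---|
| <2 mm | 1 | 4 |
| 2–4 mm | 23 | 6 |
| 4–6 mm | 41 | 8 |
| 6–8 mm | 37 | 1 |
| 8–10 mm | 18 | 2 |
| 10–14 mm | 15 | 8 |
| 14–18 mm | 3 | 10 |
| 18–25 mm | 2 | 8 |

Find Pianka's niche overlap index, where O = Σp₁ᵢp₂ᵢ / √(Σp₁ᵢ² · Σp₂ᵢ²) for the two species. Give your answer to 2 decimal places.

Proportions for Species A (n=140): 1/140=0.0071, 23/140=0.1643, 41/140=0.2929, 37/140=0.2643, 18/140=0.1286, 15/140=0.1071, 3/140=0.0214, 2/140=0.0143
Proportions for Species D (n=47): 4/47=0.0851, 6/47=0.1277, 8/47=0.1702, 1/47=0.0213, 2/47=0.0426, 8/47=0.1702, 10/47=0.2128, 8/47=0.1702
Σ p₁ᵢp₂ᵢ = 0.000604 + 0.020981 + 0.049852 + 0.005630 + 0.005478 + 0.018228 + 0.004554 + 0.002434 = 0.107761
Σp_1ᵢ² = 0.0071² + 0.1643² + 0.2929² + 0.2643² + 0.1286² + 0.1071² + 0.0214² + 0.0143² = 0.000050 + 0.026994 + 0.085790 + 0.069854 + 0.016538 + 0.011470 + 0.000458 + 0.000204 = 0.211358
Σp_2ᵢ² = 0.0851² + 0.1277² + 0.1702² + 0.0213² + 0.0426² + 0.1702² + 0.2128² + 0.1702² = 0.007242 + 0.016307 + 0.028968 + 0.000454 + 0.001815 + 0.028968 + 0.045284 + 0.028968 = 0.158006
O = 0.107761 / √(0.211358 × 0.158006) = 0.107761 / 0.1827453 = 0.5897

0.59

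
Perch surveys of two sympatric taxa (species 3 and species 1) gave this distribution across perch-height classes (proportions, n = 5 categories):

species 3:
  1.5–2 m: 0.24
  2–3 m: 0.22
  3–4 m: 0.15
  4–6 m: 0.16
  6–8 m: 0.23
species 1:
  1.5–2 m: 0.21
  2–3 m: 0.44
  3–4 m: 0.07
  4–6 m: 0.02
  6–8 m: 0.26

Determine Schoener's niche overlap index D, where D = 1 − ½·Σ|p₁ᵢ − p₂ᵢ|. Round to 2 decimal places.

Σ|p₁ᵢ − p₂ᵢ| = 0.03 + 0.22 + 0.08 + 0.14 + 0.03 = 0.50
D = 1 − ½ × 0.50 = 1 − 0.250 = 0.7500

0.75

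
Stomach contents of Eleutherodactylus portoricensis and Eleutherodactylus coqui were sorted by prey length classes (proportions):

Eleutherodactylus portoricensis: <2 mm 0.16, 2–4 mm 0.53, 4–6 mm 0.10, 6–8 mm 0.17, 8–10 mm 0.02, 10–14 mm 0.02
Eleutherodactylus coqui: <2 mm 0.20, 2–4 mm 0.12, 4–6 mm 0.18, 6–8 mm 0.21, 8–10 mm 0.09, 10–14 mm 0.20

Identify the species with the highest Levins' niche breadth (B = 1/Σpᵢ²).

Σp_portᵢ² = 0.16² + 0.53² + 0.10² + 0.17² + 0.02² + 0.02² = 0.0256 + 0.2809 + 0.0100 + 0.0289 + 0.0004 + 0.0004 = 0.3462
B_port = 1 / 0.3462 = 2.8885
Σp_coquᵢ² = 0.20² + 0.12² + 0.18² + 0.21² + 0.09² + 0.20² = 0.0400 + 0.0144 + 0.0324 + 0.0441 + 0.0081 + 0.0400 = 0.1790
B_coqu = 1 / 0.1790 = 5.5866
Highest B → broadest niche (most generalist): Eleutherodactylus coqui (B = 5.59).

Eleutherodactylus coqui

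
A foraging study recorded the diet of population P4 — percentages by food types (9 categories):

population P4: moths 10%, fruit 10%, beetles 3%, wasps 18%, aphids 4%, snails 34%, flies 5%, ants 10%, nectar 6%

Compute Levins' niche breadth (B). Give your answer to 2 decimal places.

Convert percentages to proportions (divide by 100).
Σpᵢ² = 0.10² + 0.10² + 0.03² + 0.18² + 0.04² + 0.34² + 0.05² + 0.10² + 0.06² = 0.0100 + 0.0100 + 0.0009 + 0.0324 + 0.0016 + 0.1156 + 0.0025 + 0.0100 + 0.0036 = 0.1866
B = 1 / 0.1866 = 5.3591

5.36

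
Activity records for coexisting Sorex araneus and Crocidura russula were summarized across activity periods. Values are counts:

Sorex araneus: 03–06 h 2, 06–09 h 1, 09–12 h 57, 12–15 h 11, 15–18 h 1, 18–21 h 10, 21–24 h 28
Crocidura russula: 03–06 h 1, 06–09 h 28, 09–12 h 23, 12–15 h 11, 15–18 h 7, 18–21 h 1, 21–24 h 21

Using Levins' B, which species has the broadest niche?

Proportions for Sorex araneus (n=110): 2/110=0.0182, 1/110=0.0091, 57/110=0.5182, 11/110=0.1000, 1/110=0.0091, 10/110=0.0909, 28/110=0.2545
Proportions for Crocidura russula (n=92): 1/92=0.0109, 28/92=0.3043, 23/92=0.2500, 11/92=0.1196, 7/92=0.0761, 1/92=0.0109, 21/92=0.2283
Σp_aranᵢ² = 0.0182² + 0.0091² + 0.5182² + 0.1000² + 0.0091² + 0.0909² + 0.2545² = 0.000331 + 0.000083 + 0.268531 + 0.010000 + 0.000083 + 0.008263 + 0.064770 = 0.352061
B_aran = 1 / 0.352061 = 2.8404
Σp_russᵢ² = 0.0109² + 0.3043² + 0.2500² + 0.1196² + 0.0761² + 0.0109² + 0.2283² = 0.000119 + 0.092598 + 0.062500 + 0.014304 + 0.005791 + 0.000119 + 0.052121 = 0.227552
B_russ = 1 / 0.227552 = 4.3946
Highest B → broadest niche (most generalist): Crocidura russula (B = 4.39).

Crocidura russula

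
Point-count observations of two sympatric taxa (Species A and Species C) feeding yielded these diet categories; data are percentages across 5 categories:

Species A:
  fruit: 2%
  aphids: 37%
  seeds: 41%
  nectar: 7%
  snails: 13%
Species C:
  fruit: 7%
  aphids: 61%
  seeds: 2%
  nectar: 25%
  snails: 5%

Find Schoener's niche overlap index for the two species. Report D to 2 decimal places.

Convert percentages to proportions (divide by 100).
Σ|p₁ᵢ − p₂ᵢ| = 0.05 + 0.24 + 0.39 + 0.18 + 0.08 = 0.94
D = 1 − ½ × 0.94 = 1 − 0.470 = 0.5300

0.53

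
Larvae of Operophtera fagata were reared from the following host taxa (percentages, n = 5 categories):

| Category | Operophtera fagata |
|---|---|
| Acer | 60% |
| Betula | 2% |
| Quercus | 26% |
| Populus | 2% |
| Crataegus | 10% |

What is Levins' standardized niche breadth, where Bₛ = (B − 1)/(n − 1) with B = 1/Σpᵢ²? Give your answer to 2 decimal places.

0.32

Convert percentages to proportions (divide by 100).
Σpᵢ² = 0.60² + 0.02² + 0.26² + 0.02² + 0.10² = 0.3600 + 0.0004 + 0.0676 + 0.0004 + 0.0100 = 0.4384
B = 1 / 0.4384 = 2.2810
Bₛ = (B − 1)/(n − 1) = (2.2810 − 1)/(5 − 1) = 1.2810/4 = 0.3203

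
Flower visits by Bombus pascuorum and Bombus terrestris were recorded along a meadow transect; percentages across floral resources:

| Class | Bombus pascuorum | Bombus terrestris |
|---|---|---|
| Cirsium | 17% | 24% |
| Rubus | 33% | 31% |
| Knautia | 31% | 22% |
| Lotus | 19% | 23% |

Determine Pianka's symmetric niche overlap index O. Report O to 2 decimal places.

0.97

Convert percentages to proportions (divide by 100).
Σ p₁ᵢp₂ᵢ = 0.0408 + 0.1023 + 0.0682 + 0.0437 = 0.2550
Σp_1ᵢ² = 0.17² + 0.33² + 0.31² + 0.19² = 0.0289 + 0.1089 + 0.0961 + 0.0361 = 0.2700
Σp_2ᵢ² = 0.24² + 0.31² + 0.22² + 0.23² = 0.0576 + 0.0961 + 0.0484 + 0.0529 = 0.2550
O = 0.2550 / √(0.2700 × 0.2550) = 0.2550 / 0.26239 = 0.9718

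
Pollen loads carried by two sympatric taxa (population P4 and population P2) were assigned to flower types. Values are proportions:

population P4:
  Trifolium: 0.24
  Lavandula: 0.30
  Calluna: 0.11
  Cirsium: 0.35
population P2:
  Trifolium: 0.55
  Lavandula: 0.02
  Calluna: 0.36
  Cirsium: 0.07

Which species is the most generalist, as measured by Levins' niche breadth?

Σp_P4ᵢ² = 0.24² + 0.30² + 0.11² + 0.35² = 0.0576 + 0.0900 + 0.0121 + 0.1225 = 0.2822
B_P4 = 1 / 0.2822 = 3.5436
Σp_P2ᵢ² = 0.55² + 0.02² + 0.36² + 0.07² = 0.3025 + 0.0004 + 0.1296 + 0.0049 = 0.4374
B_P2 = 1 / 0.4374 = 2.2862
Highest B → broadest niche (most generalist): population P4 (B = 3.54).

population P4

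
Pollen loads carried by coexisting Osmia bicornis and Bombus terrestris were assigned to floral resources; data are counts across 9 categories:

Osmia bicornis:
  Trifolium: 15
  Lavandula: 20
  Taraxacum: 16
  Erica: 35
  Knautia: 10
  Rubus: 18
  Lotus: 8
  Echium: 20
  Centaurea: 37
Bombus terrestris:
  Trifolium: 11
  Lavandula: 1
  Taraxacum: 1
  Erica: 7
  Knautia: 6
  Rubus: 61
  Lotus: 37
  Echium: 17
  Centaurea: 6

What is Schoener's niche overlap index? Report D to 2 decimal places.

0.47

Proportions for Osmia bicornis (n=179): 15/179=0.0838, 20/179=0.1117, 16/179=0.0894, 35/179=0.1955, 10/179=0.0559, 18/179=0.1006, 8/179=0.0447, 20/179=0.1117, 37/179=0.2067
Proportions for Bombus terrestris (n=147): 11/147=0.0748, 1/147=0.0068, 1/147=0.0068, 7/147=0.0476, 6/147=0.0408, 61/147=0.4150, 37/147=0.2517, 17/147=0.1156, 6/147=0.0408
Σ|p₁ᵢ − p₂ᵢ| = 0.0090 + 0.1049 + 0.0826 + 0.1479 + 0.0151 + 0.3144 + 0.2070 + 0.0039 + 0.1659 = 1.0507
D = 1 − ½ × 1.0507 = 1 − 0.52535 = 0.47465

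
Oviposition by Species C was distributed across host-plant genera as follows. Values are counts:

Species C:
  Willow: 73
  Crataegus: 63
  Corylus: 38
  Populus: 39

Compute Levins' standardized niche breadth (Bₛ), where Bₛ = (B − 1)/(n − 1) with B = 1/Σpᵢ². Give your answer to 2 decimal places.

Proportions for Species C (n=213): 73/213=0.3427, 63/213=0.2958, 38/213=0.1784, 39/213=0.1831
Σpᵢ² = 0.3427² + 0.2958² + 0.1784² + 0.1831² = 0.117443 + 0.087498 + 0.031827 + 0.033526 = 0.270294
B = 1 / 0.270294 = 3.6997
Bₛ = (B − 1)/(n − 1) = (3.6997 − 1)/(4 − 1) = 2.6997/3 = 0.8999

0.90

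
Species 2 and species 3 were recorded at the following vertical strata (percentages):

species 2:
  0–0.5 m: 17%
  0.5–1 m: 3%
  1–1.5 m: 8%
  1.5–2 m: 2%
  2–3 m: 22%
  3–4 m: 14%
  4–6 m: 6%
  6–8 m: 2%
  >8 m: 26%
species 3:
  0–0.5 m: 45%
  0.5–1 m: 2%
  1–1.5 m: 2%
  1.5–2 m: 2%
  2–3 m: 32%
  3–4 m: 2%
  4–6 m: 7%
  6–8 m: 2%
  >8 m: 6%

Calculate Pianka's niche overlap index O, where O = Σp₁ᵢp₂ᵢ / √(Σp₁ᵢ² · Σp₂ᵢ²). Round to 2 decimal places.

Convert percentages to proportions (divide by 100).
Σ p₁ᵢp₂ᵢ = 0.0765 + 0.0006 + 0.0016 + 0.0004 + 0.0704 + 0.0028 + 0.0042 + 0.0004 + 0.0156 = 0.1725
Σp_1ᵢ² = 0.17² + 0.03² + 0.08² + 0.02² + 0.22² + 0.14² + 0.06² + 0.02² + 0.26² = 0.0289 + 0.0009 + 0.0064 + 0.0004 + 0.0484 + 0.0196 + 0.0036 + 0.0004 + 0.0676 = 0.1762
Σp_2ᵢ² = 0.45² + 0.02² + 0.02² + 0.02² + 0.32² + 0.02² + 0.07² + 0.02² + 0.06² = 0.2025 + 0.0004 + 0.0004 + 0.0004 + 0.1024 + 0.0004 + 0.0049 + 0.0004 + 0.0036 = 0.3154
O = 0.1725 / √(0.1762 × 0.3154) = 0.1725 / 0.23574 = 0.7317

0.73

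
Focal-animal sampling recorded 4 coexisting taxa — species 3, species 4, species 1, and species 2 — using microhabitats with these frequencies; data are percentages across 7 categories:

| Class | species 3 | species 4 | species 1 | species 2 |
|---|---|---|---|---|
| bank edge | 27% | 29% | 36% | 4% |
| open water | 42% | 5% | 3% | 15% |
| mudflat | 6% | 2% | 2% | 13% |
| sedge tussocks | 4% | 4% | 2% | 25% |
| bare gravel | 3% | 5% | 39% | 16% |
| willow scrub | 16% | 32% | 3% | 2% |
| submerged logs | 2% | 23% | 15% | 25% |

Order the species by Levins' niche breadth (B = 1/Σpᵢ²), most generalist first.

Convert percentages to proportions (divide by 100).
Σp_3ᵢ² = 0.27² + 0.42² + 0.06² + 0.04² + 0.03² + 0.16² + 0.02² = 0.0729 + 0.1764 + 0.0036 + 0.0016 + 0.0009 + 0.0256 + 0.0004 = 0.2814
B_3 = 1 / 0.2814 = 3.5537
Σp_4ᵢ² = 0.29² + 0.05² + 0.02² + 0.04² + 0.05² + 0.32² + 0.23² = 0.0841 + 0.0025 + 0.0004 + 0.0016 + 0.0025 + 0.1024 + 0.0529 = 0.2464
B_4 = 1 / 0.2464 = 4.0584
Σp_1ᵢ² = 0.36² + 0.03² + 0.02² + 0.02² + 0.39² + 0.03² + 0.15² = 0.1296 + 0.0009 + 0.0004 + 0.0004 + 0.1521 + 0.0009 + 0.0225 = 0.3068
B_1 = 1 / 0.3068 = 3.2595
Σp_2ᵢ² = 0.04² + 0.15² + 0.13² + 0.25² + 0.16² + 0.02² + 0.25² = 0.0016 + 0.0225 + 0.0169 + 0.0625 + 0.0256 + 0.0004 + 0.0625 = 0.1920
B_2 = 1 / 0.1920 = 5.2083
Ranking by B (broadest → narrowest): species 2 (5.21) > species 4 (4.06) > species 3 (3.55) > species 1 (3.26)

species 2 > species 4 > species 3 > species 1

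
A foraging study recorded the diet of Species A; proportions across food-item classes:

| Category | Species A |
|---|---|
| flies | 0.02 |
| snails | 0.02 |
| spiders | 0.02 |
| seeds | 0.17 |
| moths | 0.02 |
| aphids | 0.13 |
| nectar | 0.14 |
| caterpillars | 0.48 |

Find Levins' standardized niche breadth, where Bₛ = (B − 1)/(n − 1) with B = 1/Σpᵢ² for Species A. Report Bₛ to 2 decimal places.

0.34

Σpᵢ² = 0.02² + 0.02² + 0.02² + 0.17² + 0.02² + 0.13² + 0.14² + 0.48² = 0.0004 + 0.0004 + 0.0004 + 0.0289 + 0.0004 + 0.0169 + 0.0196 + 0.2304 = 0.2974
B = 1 / 0.2974 = 3.3625
Bₛ = (B − 1)/(n − 1) = (3.3625 − 1)/(8 − 1) = 2.3625/7 = 0.3375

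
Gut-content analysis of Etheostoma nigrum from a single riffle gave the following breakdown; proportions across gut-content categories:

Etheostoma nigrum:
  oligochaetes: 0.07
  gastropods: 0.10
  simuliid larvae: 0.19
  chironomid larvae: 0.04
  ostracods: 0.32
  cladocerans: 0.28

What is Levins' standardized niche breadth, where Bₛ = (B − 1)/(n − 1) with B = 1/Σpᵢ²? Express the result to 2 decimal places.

0.66

Σpᵢ² = 0.07² + 0.10² + 0.19² + 0.04² + 0.32² + 0.28² = 0.0049 + 0.0100 + 0.0361 + 0.0016 + 0.1024 + 0.0784 = 0.2334
B = 1 / 0.2334 = 4.2845
Bₛ = (B − 1)/(n − 1) = (4.2845 − 1)/(6 − 1) = 3.2845/5 = 0.6569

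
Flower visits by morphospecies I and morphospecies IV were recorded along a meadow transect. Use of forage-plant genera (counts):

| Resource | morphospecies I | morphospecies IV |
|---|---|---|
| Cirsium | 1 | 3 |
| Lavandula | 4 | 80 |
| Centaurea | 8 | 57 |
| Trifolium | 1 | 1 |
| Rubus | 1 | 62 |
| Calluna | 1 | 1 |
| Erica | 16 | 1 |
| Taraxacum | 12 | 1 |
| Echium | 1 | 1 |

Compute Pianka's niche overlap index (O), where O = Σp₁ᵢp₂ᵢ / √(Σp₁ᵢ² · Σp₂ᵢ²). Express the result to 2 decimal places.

Proportions for morphospecies I (n=45): 1/45=0.0222, 4/45=0.0889, 8/45=0.1778, 1/45=0.0222, 1/45=0.0222, 1/45=0.0222, 16/45=0.3556, 12/45=0.2667, 1/45=0.0222
Proportions for morphospecies IV (n=207): 3/207=0.0145, 80/207=0.3865, 57/207=0.2754, 1/207=0.0048, 62/207=0.2995, 1/207=0.0048, 1/207=0.0048, 1/207=0.0048, 1/207=0.0048
Σ p₁ᵢp₂ᵢ = 0.000322 + 0.034360 + 0.048966 + 0.000107 + 0.006649 + 0.000107 + 0.001707 + 0.001280 + 0.000107 = 0.093605
Σp_1ᵢ² = 0.0222² + 0.0889² + 0.1778² + 0.0222² + 0.0222² + 0.0222² + 0.3556² + 0.2667² + 0.0222² = 0.000493 + 0.007903 + 0.031613 + 0.000493 + 0.000493 + 0.000493 + 0.126451 + 0.071129 + 0.000493 = 0.239561
Σp_2ᵢ² = 0.0145² + 0.3865² + 0.2754² + 0.0048² + 0.2995² + 0.0048² + 0.0048² + 0.0048² + 0.0048² = 0.000210 + 0.149382 + 0.075845 + 0.000023 + 0.089700 + 0.000023 + 0.000023 + 0.000023 + 0.000023 = 0.315252
O = 0.093605 / √(0.239561 × 0.315252) = 0.093605 / 0.2748128 = 0.3406

0.34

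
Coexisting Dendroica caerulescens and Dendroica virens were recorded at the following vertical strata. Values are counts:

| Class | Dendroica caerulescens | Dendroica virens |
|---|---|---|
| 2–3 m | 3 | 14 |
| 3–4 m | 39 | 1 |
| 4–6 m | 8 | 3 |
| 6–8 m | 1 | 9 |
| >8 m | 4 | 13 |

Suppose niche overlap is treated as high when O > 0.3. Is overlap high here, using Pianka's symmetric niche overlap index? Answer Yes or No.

Proportions for Dendroica caerulescens (n=55): 3/55=0.0545, 39/55=0.7091, 8/55=0.1455, 1/55=0.0182, 4/55=0.0727
Proportions for Dendroica virens (n=40): 14/40=0.3500, 1/40=0.0250, 3/40=0.0750, 9/40=0.2250, 13/40=0.3250
Σ p₁ᵢp₂ᵢ = 0.019075 + 0.017728 + 0.010913 + 0.004095 + 0.023628 = 0.075439
Σp_1ᵢ² = 0.0545² + 0.7091² + 0.1455² + 0.0182² + 0.0727² = 0.002970 + 0.502823 + 0.021170 + 0.000331 + 0.005285 = 0.532579
Σp_2ᵢ² = 0.3500² + 0.0250² + 0.0750² + 0.2250² + 0.3250² = 0.122500 + 0.000625 + 0.005625 + 0.050625 + 0.105625 = 0.285000
O = 0.075439 / √(0.532579 × 0.285000) = 0.075439 / 0.3895960 = 0.1936
O = 0.1936 < 0.3 → No.

No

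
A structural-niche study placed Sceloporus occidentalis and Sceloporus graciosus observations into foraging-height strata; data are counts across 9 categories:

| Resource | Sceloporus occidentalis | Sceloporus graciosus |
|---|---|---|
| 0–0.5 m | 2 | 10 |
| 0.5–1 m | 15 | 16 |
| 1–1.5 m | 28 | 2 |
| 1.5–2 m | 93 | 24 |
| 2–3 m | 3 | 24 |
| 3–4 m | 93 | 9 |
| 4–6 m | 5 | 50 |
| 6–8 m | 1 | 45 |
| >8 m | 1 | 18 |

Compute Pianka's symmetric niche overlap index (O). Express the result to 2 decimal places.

0.35

Proportions for Sceloporus occidentalis (n=241): 2/241=0.0083, 15/241=0.0622, 28/241=0.1162, 93/241=0.3859, 3/241=0.0124, 93/241=0.3859, 5/241=0.0207, 1/241=0.0041, 1/241=0.0041
Proportions for Sceloporus graciosus (n=198): 10/198=0.0505, 16/198=0.0808, 2/198=0.0101, 24/198=0.1212, 24/198=0.1212, 9/198=0.0455, 50/198=0.2525, 45/198=0.2273, 18/198=0.0909
Σ p₁ᵢp₂ᵢ = 0.000419 + 0.005026 + 0.001174 + 0.046771 + 0.001503 + 0.017558 + 0.005227 + 0.000932 + 0.000373 = 0.078983
Σp_1ᵢ² = 0.0083² + 0.0622² + 0.1162² + 0.3859² + 0.0124² + 0.3859² + 0.0207² + 0.0041² + 0.0041² = 0.000069 + 0.003869 + 0.013502 + 0.148919 + 0.000154 + 0.148919 + 0.000428 + 0.000017 + 0.000017 = 0.315894
Σp_2ᵢ² = 0.0505² + 0.0808² + 0.0101² + 0.1212² + 0.1212² + 0.0455² + 0.2525² + 0.2273² + 0.0909² = 0.002550 + 0.006529 + 0.000102 + 0.014689 + 0.014689 + 0.002070 + 0.063756 + 0.051665 + 0.008263 = 0.164313
O = 0.078983 / √(0.315894 × 0.164313) = 0.078983 / 0.2278278 = 0.3467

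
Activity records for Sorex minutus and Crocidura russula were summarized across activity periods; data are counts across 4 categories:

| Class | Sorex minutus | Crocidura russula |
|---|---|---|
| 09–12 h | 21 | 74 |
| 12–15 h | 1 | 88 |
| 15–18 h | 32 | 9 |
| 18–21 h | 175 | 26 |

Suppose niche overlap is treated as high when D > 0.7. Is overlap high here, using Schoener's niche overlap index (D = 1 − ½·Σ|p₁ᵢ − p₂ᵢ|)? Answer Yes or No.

No

Proportions for Sorex minutus (n=229): 21/229=0.0917, 1/229=0.0044, 32/229=0.1397, 175/229=0.7642
Proportions for Crocidura russula (n=197): 74/197=0.3756, 88/197=0.4467, 9/197=0.0457, 26/197=0.1320
Σ|p₁ᵢ − p₂ᵢ| = 0.2839 + 0.4423 + 0.0940 + 0.6322 = 1.4524
D = 1 − ½ × 1.4524 = 1 − 0.72620 = 0.27380
D = 0.27380 < 0.7 → No.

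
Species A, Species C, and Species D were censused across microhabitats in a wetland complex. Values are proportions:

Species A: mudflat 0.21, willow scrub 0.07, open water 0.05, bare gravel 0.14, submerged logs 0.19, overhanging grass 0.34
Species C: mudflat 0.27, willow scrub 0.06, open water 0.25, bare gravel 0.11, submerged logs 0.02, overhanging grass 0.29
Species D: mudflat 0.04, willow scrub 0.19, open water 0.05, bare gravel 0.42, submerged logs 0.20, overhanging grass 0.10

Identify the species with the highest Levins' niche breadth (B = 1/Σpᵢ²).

Σp_Aᵢ² = 0.21² + 0.07² + 0.05² + 0.14² + 0.19² + 0.34² = 0.0441 + 0.0049 + 0.0025 + 0.0196 + 0.0361 + 0.1156 = 0.2228
B_A = 1 / 0.2228 = 4.4883
Σp_Cᵢ² = 0.27² + 0.06² + 0.25² + 0.11² + 0.02² + 0.29² = 0.0729 + 0.0036 + 0.0625 + 0.0121 + 0.0004 + 0.0841 = 0.2356
B_C = 1 / 0.2356 = 4.2445
Σp_Dᵢ² = 0.04² + 0.19² + 0.05² + 0.42² + 0.20² + 0.10² = 0.0016 + 0.0361 + 0.0025 + 0.1764 + 0.0400 + 0.0100 = 0.2666
B_D = 1 / 0.2666 = 3.7509
Highest B → broadest niche (most generalist): Species A (B = 4.49).

Species A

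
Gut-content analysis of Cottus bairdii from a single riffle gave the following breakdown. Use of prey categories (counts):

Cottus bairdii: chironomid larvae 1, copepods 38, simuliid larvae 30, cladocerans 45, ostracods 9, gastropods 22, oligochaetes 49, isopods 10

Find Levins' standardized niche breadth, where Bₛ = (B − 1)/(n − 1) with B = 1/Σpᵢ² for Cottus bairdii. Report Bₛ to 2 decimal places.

0.66

Proportions for Cottus bairdii (n=204): 1/204=0.0049, 38/204=0.1863, 30/204=0.1471, 45/204=0.2206, 9/204=0.0441, 22/204=0.1078, 49/204=0.2402, 10/204=0.0490
Σpᵢ² = 0.0049² + 0.1863² + 0.1471² + 0.2206² + 0.0441² + 0.1078² + 0.2402² + 0.0490² = 0.000024 + 0.034708 + 0.021638 + 0.048664 + 0.001945 + 0.011621 + 0.057696 + 0.002401 = 0.178697
B = 1 / 0.178697 = 5.5961
Bₛ = (B − 1)/(n − 1) = (5.5961 − 1)/(8 − 1) = 4.5961/7 = 0.6566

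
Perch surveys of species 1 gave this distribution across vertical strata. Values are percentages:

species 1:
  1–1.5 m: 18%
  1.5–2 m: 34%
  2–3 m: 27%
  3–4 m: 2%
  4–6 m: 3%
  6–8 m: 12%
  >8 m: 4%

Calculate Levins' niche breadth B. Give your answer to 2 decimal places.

Convert percentages to proportions (divide by 100).
Σpᵢ² = 0.18² + 0.34² + 0.27² + 0.02² + 0.03² + 0.12² + 0.04² = 0.0324 + 0.1156 + 0.0729 + 0.0004 + 0.0009 + 0.0144 + 0.0016 = 0.2382
B = 1 / 0.2382 = 4.1982

4.20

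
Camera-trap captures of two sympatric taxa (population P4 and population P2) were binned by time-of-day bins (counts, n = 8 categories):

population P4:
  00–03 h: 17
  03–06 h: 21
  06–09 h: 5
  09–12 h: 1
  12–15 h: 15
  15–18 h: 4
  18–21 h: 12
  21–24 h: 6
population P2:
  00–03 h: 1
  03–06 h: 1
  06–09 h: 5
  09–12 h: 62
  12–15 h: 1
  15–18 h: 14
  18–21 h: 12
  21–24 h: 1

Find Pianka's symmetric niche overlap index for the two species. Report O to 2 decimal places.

Proportions for population P4 (n=81): 17/81=0.2099, 21/81=0.2593, 5/81=0.0617, 1/81=0.0123, 15/81=0.1852, 4/81=0.0494, 12/81=0.1481, 6/81=0.0741
Proportions for population P2 (n=97): 1/97=0.0103, 1/97=0.0103, 5/97=0.0515, 62/97=0.6392, 1/97=0.0103, 14/97=0.1443, 12/97=0.1237, 1/97=0.0103
Σ p₁ᵢp₂ᵢ = 0.002162 + 0.002671 + 0.003178 + 0.007862 + 0.001908 + 0.007128 + 0.018320 + 0.000763 = 0.043992
Σp_1ᵢ² = 0.2099² + 0.2593² + 0.0617² + 0.0123² + 0.1852² + 0.0494² + 0.1481² + 0.0741² = 0.044058 + 0.067236 + 0.003807 + 0.000151 + 0.034299 + 0.002440 + 0.021934 + 0.005491 = 0.179416
Σp_2ᵢ² = 0.0103² + 0.0103² + 0.0515² + 0.6392² + 0.0103² + 0.1443² + 0.1237² + 0.0103² = 0.000106 + 0.000106 + 0.002652 + 0.408577 + 0.000106 + 0.020822 + 0.015302 + 0.000106 = 0.447777
O = 0.043992 / √(0.179416 × 0.447777) = 0.043992 / 0.2834402 = 0.1552

0.16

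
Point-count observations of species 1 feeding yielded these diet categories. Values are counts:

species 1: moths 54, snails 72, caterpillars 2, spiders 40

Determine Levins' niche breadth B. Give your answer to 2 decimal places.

2.91

Proportions for species 1 (n=168): 54/168=0.3214, 72/168=0.4286, 2/168=0.0119, 40/168=0.2381
Σpᵢ² = 0.3214² + 0.4286² + 0.0119² + 0.2381² = 0.103298 + 0.183698 + 0.000142 + 0.056692 = 0.343830
B = 1 / 0.343830 = 2.9084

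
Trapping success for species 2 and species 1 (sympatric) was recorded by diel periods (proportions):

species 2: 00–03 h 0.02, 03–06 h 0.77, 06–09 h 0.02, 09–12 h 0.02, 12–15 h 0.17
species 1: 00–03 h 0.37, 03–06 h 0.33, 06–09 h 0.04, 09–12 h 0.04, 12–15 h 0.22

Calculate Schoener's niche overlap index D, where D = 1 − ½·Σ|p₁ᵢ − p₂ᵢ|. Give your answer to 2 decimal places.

Σ|p₁ᵢ − p₂ᵢ| = 0.35 + 0.44 + 0.02 + 0.02 + 0.05 = 0.88
D = 1 − ½ × 0.88 = 1 − 0.440 = 0.5600

0.56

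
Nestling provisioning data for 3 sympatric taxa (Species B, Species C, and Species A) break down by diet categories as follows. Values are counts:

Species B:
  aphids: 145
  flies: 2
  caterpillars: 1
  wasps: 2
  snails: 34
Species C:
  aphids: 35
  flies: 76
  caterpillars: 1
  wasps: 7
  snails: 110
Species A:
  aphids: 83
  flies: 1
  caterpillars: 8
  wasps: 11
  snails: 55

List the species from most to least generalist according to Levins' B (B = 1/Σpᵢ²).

Proportions for Species B (n=184): 145/184=0.7880, 2/184=0.0109, 1/184=0.0054, 2/184=0.0109, 34/184=0.1848
Proportions for Species C (n=229): 35/229=0.1528, 76/229=0.3319, 1/229=0.0044, 7/229=0.0306, 110/229=0.4803
Proportions for Species A (n=158): 83/158=0.5253, 1/158=0.0063, 8/158=0.0506, 11/158=0.0696, 55/158=0.3481
Σp_Bᵢ² = 0.7880² + 0.0109² + 0.0054² + 0.0109² + 0.1848² = 0.620944 + 0.000119 + 0.000029 + 0.000119 + 0.034151 = 0.655362
B_B = 1 / 0.655362 = 1.5259
Σp_Cᵢ² = 0.1528² + 0.3319² + 0.0044² + 0.0306² + 0.4803² = 0.023348 + 0.110158 + 0.000019 + 0.000936 + 0.230688 = 0.365149
B_C = 1 / 0.365149 = 2.7386
Σp_Aᵢ² = 0.5253² + 0.0063² + 0.0506² + 0.0696² + 0.3481² = 0.275940 + 0.000040 + 0.002560 + 0.004844 + 0.121174 = 0.404558
B_A = 1 / 0.404558 = 2.4718
Ranking by B (broadest → narrowest): Species C (2.74) > Species A (2.47) > Species B (1.53)

Species C > Species A > Species B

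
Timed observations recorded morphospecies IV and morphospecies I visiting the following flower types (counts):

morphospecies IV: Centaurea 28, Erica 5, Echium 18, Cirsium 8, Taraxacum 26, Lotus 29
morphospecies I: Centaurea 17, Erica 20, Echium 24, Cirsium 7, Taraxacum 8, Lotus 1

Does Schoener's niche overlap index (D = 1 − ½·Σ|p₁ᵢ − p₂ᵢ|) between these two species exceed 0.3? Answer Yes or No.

Proportions for morphospecies IV (n=114): 28/114=0.2456, 5/114=0.0439, 18/114=0.1579, 8/114=0.0702, 26/114=0.2281, 29/114=0.2544
Proportions for morphospecies I (n=77): 17/77=0.2208, 20/77=0.2597, 24/77=0.3117, 7/77=0.0909, 8/77=0.1039, 1/77=0.0130
Σ|p₁ᵢ − p₂ᵢ| = 0.0248 + 0.2158 + 0.1538 + 0.0207 + 0.1242 + 0.2414 = 0.7807
D = 1 − ½ × 0.7807 = 1 − 0.39035 = 0.60965
D = 0.60965 > 0.3 → Yes.

Yes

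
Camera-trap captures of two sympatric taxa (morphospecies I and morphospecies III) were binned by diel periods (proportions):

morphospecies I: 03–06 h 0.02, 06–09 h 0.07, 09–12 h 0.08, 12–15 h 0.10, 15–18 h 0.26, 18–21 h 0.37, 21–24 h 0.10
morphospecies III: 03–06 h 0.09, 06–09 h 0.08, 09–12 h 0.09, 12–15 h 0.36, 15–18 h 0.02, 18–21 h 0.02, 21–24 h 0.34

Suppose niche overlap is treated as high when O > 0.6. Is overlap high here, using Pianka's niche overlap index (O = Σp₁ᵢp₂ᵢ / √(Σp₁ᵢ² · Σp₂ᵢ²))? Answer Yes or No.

Σ p₁ᵢp₂ᵢ = 0.0018 + 0.0056 + 0.0072 + 0.0360 + 0.0052 + 0.0074 + 0.0340 = 0.0972
Σp_1ᵢ² = 0.02² + 0.07² + 0.08² + 0.10² + 0.26² + 0.37² + 0.10² = 0.0004 + 0.0049 + 0.0064 + 0.0100 + 0.0676 + 0.1369 + 0.0100 = 0.2362
Σp_2ᵢ² = 0.09² + 0.08² + 0.09² + 0.36² + 0.02² + 0.02² + 0.34² = 0.0081 + 0.0064 + 0.0081 + 0.1296 + 0.0004 + 0.0004 + 0.1156 = 0.2686
O = 0.0972 / √(0.2362 × 0.2686) = 0.0972 / 0.25188 = 0.3859
O = 0.3859 < 0.6 → No.

No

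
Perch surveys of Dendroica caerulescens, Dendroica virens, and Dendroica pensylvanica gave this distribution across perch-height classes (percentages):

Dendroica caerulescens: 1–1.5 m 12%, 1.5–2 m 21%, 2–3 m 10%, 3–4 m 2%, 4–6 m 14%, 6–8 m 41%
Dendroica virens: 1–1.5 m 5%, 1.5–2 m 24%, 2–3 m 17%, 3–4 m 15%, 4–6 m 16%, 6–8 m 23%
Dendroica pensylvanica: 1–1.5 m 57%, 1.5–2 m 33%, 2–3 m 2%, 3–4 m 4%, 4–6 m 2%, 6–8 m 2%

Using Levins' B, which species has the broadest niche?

Dendroica virens

Convert percentages to proportions (divide by 100).
Σp_caerᵢ² = 0.12² + 0.21² + 0.10² + 0.02² + 0.14² + 0.41² = 0.0144 + 0.0441 + 0.0100 + 0.0004 + 0.0196 + 0.1681 = 0.2566
B_caer = 1 / 0.2566 = 3.8971
Σp_vireᵢ² = 0.05² + 0.24² + 0.17² + 0.15² + 0.16² + 0.23² = 0.0025 + 0.0576 + 0.0289 + 0.0225 + 0.0256 + 0.0529 = 0.1900
B_vire = 1 / 0.1900 = 5.2632
Σp_pensᵢ² = 0.57² + 0.33² + 0.02² + 0.04² + 0.02² + 0.02² = 0.3249 + 0.1089 + 0.0004 + 0.0016 + 0.0004 + 0.0004 = 0.4366
B_pens = 1 / 0.4366 = 2.2904
Highest B → broadest niche (most generalist): Dendroica virens (B = 5.26).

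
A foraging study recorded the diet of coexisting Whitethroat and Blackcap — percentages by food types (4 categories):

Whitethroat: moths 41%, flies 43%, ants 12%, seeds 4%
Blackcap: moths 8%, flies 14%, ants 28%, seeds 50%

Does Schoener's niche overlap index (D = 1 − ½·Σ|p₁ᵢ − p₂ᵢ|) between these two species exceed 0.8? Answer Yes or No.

No

Convert percentages to proportions (divide by 100).
Σ|p₁ᵢ − p₂ᵢ| = 0.33 + 0.29 + 0.16 + 0.46 = 1.24
D = 1 − ½ × 1.24 = 1 − 0.620 = 0.3800
D = 0.3800 < 0.8 → No.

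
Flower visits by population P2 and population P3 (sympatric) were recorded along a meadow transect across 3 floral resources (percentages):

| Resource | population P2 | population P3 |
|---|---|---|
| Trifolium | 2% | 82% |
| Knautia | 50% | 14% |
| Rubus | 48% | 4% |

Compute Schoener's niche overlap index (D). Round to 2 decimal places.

Convert percentages to proportions (divide by 100).
Σ|p₁ᵢ − p₂ᵢ| = 0.80 + 0.36 + 0.44 = 1.60
D = 1 − ½ × 1.60 = 1 − 0.800 = 0.2000

0.20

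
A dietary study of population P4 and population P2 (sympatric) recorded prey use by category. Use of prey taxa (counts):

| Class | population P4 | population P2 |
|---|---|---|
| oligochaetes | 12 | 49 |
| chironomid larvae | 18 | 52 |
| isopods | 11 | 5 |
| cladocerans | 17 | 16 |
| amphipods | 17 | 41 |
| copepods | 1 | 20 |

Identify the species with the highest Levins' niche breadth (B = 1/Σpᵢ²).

Proportions for population P4 (n=76): 12/76=0.1579, 18/76=0.2368, 11/76=0.1447, 17/76=0.2237, 17/76=0.2237, 1/76=0.0132
Proportions for population P2 (n=183): 49/183=0.2678, 52/183=0.2842, 5/183=0.0273, 16/183=0.0874, 41/183=0.2240, 20/183=0.1093
Σp_P4ᵢ² = 0.1579² + 0.2368² + 0.1447² + 0.2237² + 0.2237² + 0.0132² = 0.024932 + 0.056074 + 0.020938 + 0.050042 + 0.050042 + 0.000174 = 0.202202
B_P4 = 1 / 0.202202 = 4.9455
Σp_P2ᵢ² = 0.2678² + 0.2842² + 0.0273² + 0.0874² + 0.2240² + 0.1093² = 0.071717 + 0.080770 + 0.000745 + 0.007639 + 0.050176 + 0.011946 = 0.222993
B_P2 = 1 / 0.222993 = 4.4844
Highest B → broadest niche (most generalist): population P4 (B = 4.95).

population P4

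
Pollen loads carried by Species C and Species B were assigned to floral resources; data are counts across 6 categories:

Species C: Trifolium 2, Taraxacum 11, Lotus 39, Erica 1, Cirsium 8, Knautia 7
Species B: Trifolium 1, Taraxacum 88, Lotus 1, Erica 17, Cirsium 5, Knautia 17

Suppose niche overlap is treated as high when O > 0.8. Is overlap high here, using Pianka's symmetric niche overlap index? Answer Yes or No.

No

Proportions for Species C (n=68): 2/68=0.0294, 11/68=0.1618, 39/68=0.5735, 1/68=0.0147, 8/68=0.1176, 7/68=0.1029
Proportions for Species B (n=129): 1/129=0.0078, 88/129=0.6822, 1/129=0.0078, 17/129=0.1318, 5/129=0.0388, 17/129=0.1318
Σ p₁ᵢp₂ᵢ = 0.000229 + 0.110380 + 0.004473 + 0.001937 + 0.004563 + 0.013562 = 0.135144
Σp_1ᵢ² = 0.0294² + 0.1618² + 0.5735² + 0.0147² + 0.1176² + 0.1029² = 0.000864 + 0.026179 + 0.328902 + 0.000216 + 0.013830 + 0.010588 = 0.380579
Σp_2ᵢ² = 0.0078² + 0.6822² + 0.0078² + 0.1318² + 0.0388² + 0.1318² = 0.000061 + 0.465397 + 0.000061 + 0.017371 + 0.001505 + 0.017371 = 0.501766
O = 0.135144 / √(0.380579 × 0.501766) = 0.135144 / 0.4369915 = 0.3093
O = 0.3093 < 0.8 → No.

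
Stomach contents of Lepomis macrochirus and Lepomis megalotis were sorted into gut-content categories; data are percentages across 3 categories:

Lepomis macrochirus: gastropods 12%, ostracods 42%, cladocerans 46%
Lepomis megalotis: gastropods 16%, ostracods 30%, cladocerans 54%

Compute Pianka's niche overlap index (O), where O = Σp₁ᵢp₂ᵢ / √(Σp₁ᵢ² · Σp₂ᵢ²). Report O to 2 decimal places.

0.97

Convert percentages to proportions (divide by 100).
Σ p₁ᵢp₂ᵢ = 0.0192 + 0.1260 + 0.2484 = 0.3936
Σp_1ᵢ² = 0.12² + 0.42² + 0.46² = 0.0144 + 0.1764 + 0.2116 = 0.4024
Σp_2ᵢ² = 0.16² + 0.30² + 0.54² = 0.0256 + 0.0900 + 0.2916 = 0.4072
O = 0.3936 / √(0.4024 × 0.4072) = 0.3936 / 0.40479 = 0.9724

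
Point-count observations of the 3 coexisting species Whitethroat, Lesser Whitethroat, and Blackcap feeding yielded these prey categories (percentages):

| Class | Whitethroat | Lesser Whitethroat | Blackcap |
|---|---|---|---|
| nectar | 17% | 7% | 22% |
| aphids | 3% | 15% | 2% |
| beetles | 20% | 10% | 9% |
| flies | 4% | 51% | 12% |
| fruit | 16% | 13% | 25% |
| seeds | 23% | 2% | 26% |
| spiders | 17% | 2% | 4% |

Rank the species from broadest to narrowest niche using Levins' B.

Convert percentages to proportions (divide by 100).
Σp_Whitᵢ² = 0.17² + 0.03² + 0.20² + 0.04² + 0.16² + 0.23² + 0.17² = 0.0289 + 0.0009 + 0.0400 + 0.0016 + 0.0256 + 0.0529 + 0.0289 = 0.1788
B_Whit = 1 / 0.1788 = 5.5928
Σp_Lessᵢ² = 0.07² + 0.15² + 0.10² + 0.51² + 0.13² + 0.02² + 0.02² = 0.0049 + 0.0225 + 0.0100 + 0.2601 + 0.0169 + 0.0004 + 0.0004 = 0.3152
B_Less = 1 / 0.3152 = 3.1726
Σp_Blacᵢ² = 0.22² + 0.02² + 0.09² + 0.12² + 0.25² + 0.26² + 0.04² = 0.0484 + 0.0004 + 0.0081 + 0.0144 + 0.0625 + 0.0676 + 0.0016 = 0.2030
B_Blac = 1 / 0.2030 = 4.9261
Ranking by B (broadest → narrowest): Whitethroat (5.59) > Blackcap (4.93) > Lesser Whitethroat (3.17)

Whitethroat > Blackcap > Lesser Whitethroat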